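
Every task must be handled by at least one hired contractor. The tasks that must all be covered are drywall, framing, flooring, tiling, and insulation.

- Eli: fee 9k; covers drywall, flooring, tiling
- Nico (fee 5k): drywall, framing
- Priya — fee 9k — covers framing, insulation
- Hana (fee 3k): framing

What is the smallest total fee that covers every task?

The greedy cost-per-new-task heuristic would pick Nico, Eli, and Priya for 23, but a cheaper cover exists.
Choose Eli and Priya: together they cover drywall, framing, flooring, tiling, insulation — every task.
Total fee: 9 + 9 = 18.
No cover costs less than 18.

18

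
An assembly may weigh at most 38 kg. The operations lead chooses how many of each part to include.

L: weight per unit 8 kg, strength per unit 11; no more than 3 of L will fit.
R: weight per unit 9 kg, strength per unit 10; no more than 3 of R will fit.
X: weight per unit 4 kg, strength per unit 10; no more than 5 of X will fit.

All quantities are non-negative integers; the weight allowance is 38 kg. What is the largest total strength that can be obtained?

72

This is a bounded integer knapsack.
2×L and 5×X: weight 36 ≤ 38, strength 2·11 + 5·10 = 72.
1×L, 1×R, and 5×X: weight 37 ≤ 38, strength 1·11 + 1·10 + 5·10 = 71.
Best is 72.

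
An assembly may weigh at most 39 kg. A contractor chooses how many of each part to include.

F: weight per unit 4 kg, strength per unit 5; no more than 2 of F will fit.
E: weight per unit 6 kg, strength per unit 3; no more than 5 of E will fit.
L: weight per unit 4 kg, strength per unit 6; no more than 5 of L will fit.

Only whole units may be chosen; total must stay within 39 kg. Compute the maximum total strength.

This is a bounded integer knapsack.
Take 2×F, 1×E, and 5×L: weight 34 ≤ 39, strength 2·5 + 1·3 + 5·6 = 43.
L has the best ratio (6/4) and is taken to its limit of 5; remaining capacity is filled optimally with the others.

43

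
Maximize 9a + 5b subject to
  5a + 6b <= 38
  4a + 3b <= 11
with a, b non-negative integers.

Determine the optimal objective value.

23

(a,b)=(2,1): 5·2+6·1=16≤38, 4·2+3·1=11≤11, objective 23.
(a,b)=(1,2): 5·1+6·2=17≤38, 4·1+3·2=10≤11, objective 19.
Maximum is 23 at (a,b)=(2,1).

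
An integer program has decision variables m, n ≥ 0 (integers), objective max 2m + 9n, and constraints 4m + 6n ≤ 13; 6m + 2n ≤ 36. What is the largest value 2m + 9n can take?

Relaxing integrality, the LP optimum is 19.50 at (m,n) = (0, 2.17), which is not an integer point.
(m,n)=(0,2): 4·0+6·2=12≤13, 6·0+2·2=4≤36, objective 18.
(m,n)=(1,1): 4·1+6·1=10≤13, 6·1+2·1=8≤36, objective 11.
(m,n)=(0,1): 4·0+6·1=6≤13, 6·0+2·1=2≤36, objective 9.
Maximum is 18 at (m,n)=(0,2).

18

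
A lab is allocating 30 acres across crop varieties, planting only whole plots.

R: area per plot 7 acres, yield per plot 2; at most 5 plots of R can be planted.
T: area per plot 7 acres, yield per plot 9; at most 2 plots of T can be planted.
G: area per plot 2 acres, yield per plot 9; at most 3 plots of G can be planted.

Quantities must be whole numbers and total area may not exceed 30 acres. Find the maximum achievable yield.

This is a bounded integer knapsack.
G has the best ratio (9/2); taking only G gives at most 3×9 = 27 (stopped by the supply cap of 3).
Mixing does better — 1×R, 2×T, and 3×G: area 27 ≤ 30, yield 1·2 + 2·9 + 3·9 = 47.

47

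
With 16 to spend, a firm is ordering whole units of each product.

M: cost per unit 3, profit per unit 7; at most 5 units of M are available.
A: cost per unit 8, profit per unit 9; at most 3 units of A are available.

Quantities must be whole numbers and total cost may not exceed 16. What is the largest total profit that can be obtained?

35

4×M: cost 12 ≤ 16, profit 4·7 = 28.
5×M: cost 15 ≤ 16, profit 5·7 = 35.
Best is 35.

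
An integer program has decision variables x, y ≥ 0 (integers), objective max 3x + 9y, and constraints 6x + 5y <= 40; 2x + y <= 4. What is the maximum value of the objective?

(x,y)=(0,4): 6·0+5·4=20≤40, 2·0+1·4=4≤4, objective 36.
(x,y)=(0,3): 6·0+5·3=15≤40, 2·0+1·3=3≤4, objective 27.
The best lattice point is (0,4), giving 36.

36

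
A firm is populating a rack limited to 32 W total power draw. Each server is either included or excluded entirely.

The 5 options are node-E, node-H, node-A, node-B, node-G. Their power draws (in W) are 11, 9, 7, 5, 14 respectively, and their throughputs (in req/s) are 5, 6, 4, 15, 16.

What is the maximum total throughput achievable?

This is a 0-1 knapsack instance.
Allowing fractional choices, the relaxed optimum would be about 39.3, but servers are indivisible.
node-E + node-B + node-G: power draw 11 + 5 + 14 = 30 ≤ 32, throughput 5 + 15 + 16 = 36.
node-H + node-B + node-G: power draw 9 + 5 + 14 = 28 ≤ 32, throughput 6 + 15 + 16 = 37.
Best is node-H, node-B, and node-G with total throughput 37.

37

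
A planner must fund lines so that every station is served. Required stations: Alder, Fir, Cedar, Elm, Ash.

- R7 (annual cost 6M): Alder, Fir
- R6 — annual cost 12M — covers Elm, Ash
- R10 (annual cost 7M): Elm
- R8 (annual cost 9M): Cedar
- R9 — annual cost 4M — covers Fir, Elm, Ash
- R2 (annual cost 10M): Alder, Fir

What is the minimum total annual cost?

Choose R7, R8, and R9: together they cover Alder, Fir, Cedar, Elm, Ash — every station.
Total annual cost: 6 + 9 + 4 = 19.

19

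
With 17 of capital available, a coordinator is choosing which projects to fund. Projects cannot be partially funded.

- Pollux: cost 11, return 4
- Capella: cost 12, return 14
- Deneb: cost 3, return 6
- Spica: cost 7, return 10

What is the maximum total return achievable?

Allowing fractional choices, the relaxed optimum would be about 24.2, but projects are indivisible.
Deneb + Spica: cost 3 + 7 = 10 ≤ 17, return 6 + 10 = 16.
Capella: cost 12 ≤ 17, return 14.
Capella + Deneb: cost 12 + 3 = 15 ≤ 17, return 14 + 6 = 20.
Best is Capella and Deneb with total return 20.

20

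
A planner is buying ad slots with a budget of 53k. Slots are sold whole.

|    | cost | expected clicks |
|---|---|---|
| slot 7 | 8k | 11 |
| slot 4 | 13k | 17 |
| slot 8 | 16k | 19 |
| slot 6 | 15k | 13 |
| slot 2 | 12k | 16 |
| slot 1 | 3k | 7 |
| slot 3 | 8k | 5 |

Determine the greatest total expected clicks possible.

slot 7 + slot 4 + slot 8 + slot 2 + slot 1: cost 8 + 13 + 16 + 12 + 3 = 52 ≤ 53, expected clicks 11 + 17 + 19 + 16 + 7 = 70.
slot 7 + slot 4 + slot 6 + slot 2 + slot 1: cost 8 + 13 + 15 + 12 + 3 = 51 ≤ 53, expected clicks 11 + 17 + 13 + 16 + 7 = 64.
slot 4 + slot 8 + slot 2 + slot 1 + slot 3: cost 13 + 16 + 12 + 3 + 8 = 52 ≤ 53, expected clicks 17 + 19 + 16 + 7 + 5 = 64.
Best is slot 7, slot 4, slot 8, slot 2, and slot 1 with total expected clicks 70.

70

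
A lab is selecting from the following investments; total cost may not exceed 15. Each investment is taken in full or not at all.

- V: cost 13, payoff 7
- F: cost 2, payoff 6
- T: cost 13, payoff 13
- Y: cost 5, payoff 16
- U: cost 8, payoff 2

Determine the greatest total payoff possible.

Treat it as a binary knapsack problem.
Allowing fractional choices, the relaxed optimum would be about 30.0, but investments are indivisible.
F + Y + U: cost 2 + 5 + 8 = 15 ≤ 15, payoff 6 + 16 + 2 = 24.
F + Y: cost 2 + 5 = 7 ≤ 15, payoff 6 + 16 = 22.
Best is F, Y, and U with total payoff 24.

24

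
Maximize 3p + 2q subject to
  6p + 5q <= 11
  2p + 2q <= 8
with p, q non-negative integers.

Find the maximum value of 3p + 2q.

The continuous relaxation peaks at (1.83, 0) with value 5.50; rounding to a feasible lattice point costs some objective.
(p,q)=(1,1): 6·1+5·1=11≤11, 2·1+2·1=4≤8, objective 5.
(p,q)=(0,2): 6·0+5·2=10≤11, 2·0+2·2=4≤8, objective 4.
(p,q)=(1,0): 6·1+5·0=6≤11, 2·1+2·0=2≤8, objective 3.
No feasible integer point exceeds 5.

5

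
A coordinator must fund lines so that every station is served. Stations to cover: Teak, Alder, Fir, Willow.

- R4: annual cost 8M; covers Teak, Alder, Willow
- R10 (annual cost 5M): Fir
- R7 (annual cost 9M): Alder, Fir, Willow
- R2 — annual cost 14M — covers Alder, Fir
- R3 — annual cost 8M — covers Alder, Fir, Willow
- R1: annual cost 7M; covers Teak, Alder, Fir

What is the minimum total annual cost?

The greedy cost-per-new-station heuristic would pick R1 and R4 for 15, but a cheaper cover exists.
Choose R4 and R10: together they cover Teak, Alder, Fir, Willow — every station.
Total annual cost: 8 + 5 = 13.
No cover costs less than 13.

13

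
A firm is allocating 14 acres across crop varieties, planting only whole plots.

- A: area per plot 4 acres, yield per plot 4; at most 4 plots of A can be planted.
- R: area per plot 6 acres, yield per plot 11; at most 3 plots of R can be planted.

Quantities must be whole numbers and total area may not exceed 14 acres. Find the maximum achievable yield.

Take 2×R: area 12 ≤ 14, yield 2·11 = 22.
No other integer combination yields more.

22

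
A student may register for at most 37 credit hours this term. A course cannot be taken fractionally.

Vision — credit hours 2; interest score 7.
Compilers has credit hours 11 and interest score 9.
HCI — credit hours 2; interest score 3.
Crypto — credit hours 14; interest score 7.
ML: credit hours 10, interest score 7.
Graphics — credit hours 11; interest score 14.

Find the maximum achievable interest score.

40

Vision + Compilers + HCI + ML + Graphics: credit hours 2 + 11 + 2 + 10 + 11 = 36 ≤ 37, interest score 7 + 9 + 3 + 7 + 14 = 40.
Vision + Compilers + ML + Graphics: credit hours 2 + 11 + 10 + 11 = 34 ≤ 37, interest score 7 + 9 + 7 + 14 = 37.
Vision + Crypto + ML + Graphics: credit hours 2 + 14 + 10 + 11 = 37 ≤ 37, interest score 7 + 7 + 7 + 14 = 35.
Best is Vision, Compilers, HCI, ML, and Graphics with total interest score 40.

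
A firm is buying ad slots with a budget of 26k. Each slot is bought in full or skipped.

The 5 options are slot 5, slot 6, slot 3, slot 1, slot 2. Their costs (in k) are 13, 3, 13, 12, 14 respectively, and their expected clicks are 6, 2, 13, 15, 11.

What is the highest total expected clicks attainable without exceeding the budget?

28

This is an integer program with binary decision variables.
Allowing fractional choices, the relaxed optimum would be about 28.8, but ad slots are indivisible.
slot 1 + slot 2: cost 12 + 14 = 26 ≤ 26, expected clicks 15 + 11 = 26.
slot 3 + slot 1: cost 13 + 12 = 25 ≤ 26, expected clicks 13 + 15 = 28.
Best is slot 3 and slot 1 with total expected clicks 28.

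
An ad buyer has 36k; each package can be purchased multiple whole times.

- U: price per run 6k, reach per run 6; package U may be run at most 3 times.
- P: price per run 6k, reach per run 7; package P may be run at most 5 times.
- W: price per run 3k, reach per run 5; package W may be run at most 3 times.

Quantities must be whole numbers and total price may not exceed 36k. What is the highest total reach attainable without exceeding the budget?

45

Take 5×P and 2×W: price 36 ≤ 36, reach 5·7 + 2·5 = 45.
No other integer combination yields more.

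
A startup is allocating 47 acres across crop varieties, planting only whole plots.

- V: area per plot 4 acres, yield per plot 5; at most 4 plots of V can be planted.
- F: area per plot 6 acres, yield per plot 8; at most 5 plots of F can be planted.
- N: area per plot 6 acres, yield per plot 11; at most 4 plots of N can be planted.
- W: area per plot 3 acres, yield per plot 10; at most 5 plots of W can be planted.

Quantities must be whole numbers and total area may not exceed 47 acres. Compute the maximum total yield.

104

This is a bounded integer knapsack.
Take 2×V, 4×N, and 5×W: area 47 ≤ 47, yield 2·5 + 4·11 + 5·10 = 104.
W has the best ratio (10/3) and is taken to its limit of 5; remaining capacity is filled optimally with the others.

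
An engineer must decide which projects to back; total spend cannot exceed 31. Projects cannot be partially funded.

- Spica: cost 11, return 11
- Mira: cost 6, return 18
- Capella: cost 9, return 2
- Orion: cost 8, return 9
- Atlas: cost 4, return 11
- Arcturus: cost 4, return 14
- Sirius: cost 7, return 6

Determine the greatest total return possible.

58

This is a 0-1 knapsack instance.
Mira + Orion + Atlas + Arcturus + Sirius: cost 6 + 8 + 4 + 4 + 7 = 29 ≤ 31, return 18 + 9 + 11 + 14 + 6 = 58.
Mira + Capella + Orion + Atlas + Arcturus: cost 6 + 9 + 8 + 4 + 4 = 31 ≤ 31, return 18 + 2 + 9 + 11 + 14 = 54.
Spica + Mira + Atlas + Arcturus: cost 11 + 6 + 4 + 4 = 25 ≤ 31, return 11 + 18 + 11 + 14 = 54.
Best is Mira, Orion, Atlas, Arcturus, and Sirius with total return 58.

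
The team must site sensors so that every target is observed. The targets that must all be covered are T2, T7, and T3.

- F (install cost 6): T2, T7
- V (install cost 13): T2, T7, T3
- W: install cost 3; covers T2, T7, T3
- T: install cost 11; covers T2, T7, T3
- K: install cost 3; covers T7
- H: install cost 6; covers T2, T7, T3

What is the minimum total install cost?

3

W alone covers T2, T7, T3 — every target.
Total install cost: 3.
No cover costs less than 3.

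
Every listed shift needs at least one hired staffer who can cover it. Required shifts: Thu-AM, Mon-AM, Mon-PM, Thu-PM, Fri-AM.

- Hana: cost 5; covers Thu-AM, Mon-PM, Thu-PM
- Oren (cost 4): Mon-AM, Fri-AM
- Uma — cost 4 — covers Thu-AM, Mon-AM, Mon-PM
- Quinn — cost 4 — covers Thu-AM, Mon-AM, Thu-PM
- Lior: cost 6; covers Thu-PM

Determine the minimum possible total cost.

9

The greedy cost-per-new-shift heuristic would pick Uma, Oren, and Quinn for 12, but a cheaper cover exists.
Choose Hana and Oren: together they cover Thu-AM, Mon-AM, Mon-PM, Thu-PM, Fri-AM — every shift.
Total cost: 5 + 4 = 9.
No cover costs less than 9.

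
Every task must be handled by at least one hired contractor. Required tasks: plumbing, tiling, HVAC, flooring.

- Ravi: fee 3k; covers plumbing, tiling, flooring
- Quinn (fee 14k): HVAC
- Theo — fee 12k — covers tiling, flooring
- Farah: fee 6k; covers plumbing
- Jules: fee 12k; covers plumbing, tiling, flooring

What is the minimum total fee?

17

Choose Ravi and Quinn: together they cover plumbing, tiling, HVAC, flooring — every task.
Total fee: 3 + 14 = 17.
No cover costs less than 17.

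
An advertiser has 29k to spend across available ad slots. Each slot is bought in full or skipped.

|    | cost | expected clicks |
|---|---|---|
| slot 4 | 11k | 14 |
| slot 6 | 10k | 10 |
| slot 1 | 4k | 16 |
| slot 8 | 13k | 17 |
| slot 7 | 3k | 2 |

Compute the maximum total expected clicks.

slot 4 + slot 6 + slot 1 + slot 7: cost 11 + 10 + 4 + 3 = 28 ≤ 29, expected clicks 14 + 10 + 16 + 2 = 42.
slot 6 + slot 1 + slot 8: cost 10 + 4 + 13 = 27 ≤ 29, expected clicks 10 + 16 + 17 = 43.
slot 4 + slot 1 + slot 8: cost 11 + 4 + 13 = 28 ≤ 29, expected clicks 14 + 16 + 17 = 47.
Best is slot 4, slot 1, and slot 8 with total expected clicks 47.

47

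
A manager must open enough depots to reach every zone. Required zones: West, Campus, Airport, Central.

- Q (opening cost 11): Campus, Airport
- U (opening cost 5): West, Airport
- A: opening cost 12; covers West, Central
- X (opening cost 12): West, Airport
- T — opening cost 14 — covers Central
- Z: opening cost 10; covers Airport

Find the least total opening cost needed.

This is an integer covering problem.
Choose Q and A: together they cover West, Campus, Airport, Central — every zone.
Total opening cost: 11 + 12 = 23.

23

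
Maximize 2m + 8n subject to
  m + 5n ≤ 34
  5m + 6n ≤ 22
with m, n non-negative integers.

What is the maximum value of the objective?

The continuous relaxation peaks at (0, 3.67) with value 29.33; rounding to a feasible lattice point costs some objective.
(m,n)=(0,3): 1·0+5·3=15≤34, 5·0+6·3=18≤22, objective 24.
(m,n)=(1,2): 1·1+5·2=11≤34, 5·1+6·2=17≤22, objective 18.
(m,n)=(0,2): 1·0+5·2=10≤34, 5·0+6·2=12≤22, objective 16.
Maximum is 24 at (m,n)=(0,3).

24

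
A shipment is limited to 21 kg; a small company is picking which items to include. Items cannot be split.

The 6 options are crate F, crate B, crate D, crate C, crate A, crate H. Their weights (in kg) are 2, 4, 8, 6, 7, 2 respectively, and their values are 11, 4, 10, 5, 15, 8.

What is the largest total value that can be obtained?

crate F + crate B + crate C + crate A + crate H: weight 2 + 4 + 6 + 7 + 2 = 21 ≤ 21, value 11 + 4 + 5 + 15 + 8 = 43.
crate F + crate B + crate D + crate A: weight 2 + 4 + 8 + 7 = 21 ≤ 21, value 11 + 4 + 10 + 15 = 40.
crate F + crate D + crate A + crate H: weight 2 + 8 + 7 + 2 = 19 ≤ 21, value 11 + 10 + 15 + 8 = 44.
Best is crate F, crate D, crate A, and crate H with total value 44.

44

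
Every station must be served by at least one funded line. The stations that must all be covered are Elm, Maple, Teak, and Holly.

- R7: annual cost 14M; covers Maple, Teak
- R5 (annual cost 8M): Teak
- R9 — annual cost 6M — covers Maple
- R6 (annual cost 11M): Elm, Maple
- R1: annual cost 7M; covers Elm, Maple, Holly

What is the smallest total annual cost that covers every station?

15

This is a weighted set-cover instance.
Choose R5 and R1: together they cover Elm, Maple, Teak, Holly — every station.
Total annual cost: 8 + 7 = 15.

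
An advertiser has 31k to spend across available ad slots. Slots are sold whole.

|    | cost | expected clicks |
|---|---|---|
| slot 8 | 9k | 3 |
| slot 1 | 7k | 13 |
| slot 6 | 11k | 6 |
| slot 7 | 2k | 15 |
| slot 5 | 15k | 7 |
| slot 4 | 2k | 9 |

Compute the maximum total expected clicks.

46

slot 1 + slot 7 + slot 5 + slot 4: cost 7 + 2 + 15 + 2 = 26 ≤ 31, expected clicks 13 + 15 + 7 + 9 = 44.
slot 8 + slot 1 + slot 6 + slot 7 + slot 4: cost 9 + 7 + 11 + 2 + 2 = 31 ≤ 31, expected clicks 3 + 13 + 6 + 15 + 9 = 46.
Best is slot 8, slot 1, slot 6, slot 7, and slot 4 with total expected clicks 46.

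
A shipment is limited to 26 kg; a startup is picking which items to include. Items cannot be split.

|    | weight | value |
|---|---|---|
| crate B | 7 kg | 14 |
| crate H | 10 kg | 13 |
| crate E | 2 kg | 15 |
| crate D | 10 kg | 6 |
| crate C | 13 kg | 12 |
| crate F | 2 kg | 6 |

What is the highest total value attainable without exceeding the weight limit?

48

This is a 0-1 knapsack instance.
crate B + crate E + crate C + crate F: weight 7 + 2 + 13 + 2 = 24 ≤ 26, value 14 + 15 + 12 + 6 = 47.
crate B + crate H + crate E + crate F: weight 7 + 10 + 2 + 2 = 21 ≤ 26, value 14 + 13 + 15 + 6 = 48.
crate B + crate H + crate E: weight 7 + 10 + 2 = 19 ≤ 26, value 14 + 13 + 15 = 42.
Best is crate B, crate H, crate E, and crate F with total value 48.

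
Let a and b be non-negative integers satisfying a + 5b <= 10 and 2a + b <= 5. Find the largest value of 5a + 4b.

The continuous relaxation peaks at (1.67, 1.67) with value 15.00; rounding to a feasible lattice point costs some objective.
(a,b)=(2,1): 1·2+5·1=7≤10, 2·2+1·1=5≤5, objective 14.
(a,b)=(2,0): 1·2+5·0=2≤10, 2·2+1·0=4≤5, objective 10.
(a,b)=(1,1): 1·1+5·1=6≤10, 2·1+1·1=3≤5, objective 9.
(a,b)=(0,2): 1·0+5·2=10≤10, 2·0+1·2=2≤5, objective 8.
Maximum is 14 at (a,b)=(2,1).

14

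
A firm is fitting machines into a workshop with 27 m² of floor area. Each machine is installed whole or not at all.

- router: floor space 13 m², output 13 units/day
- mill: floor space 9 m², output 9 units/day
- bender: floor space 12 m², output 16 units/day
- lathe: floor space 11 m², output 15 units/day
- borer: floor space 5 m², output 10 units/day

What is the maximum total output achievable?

This is an integer program with binary decision variables.
Allowing fractional choices, the relaxed optimum would be about 39.7, but machines are indivisible.
mill + lathe + borer: floor space 9 + 11 + 5 = 25 ≤ 27, output 9 + 15 + 10 = 34.
mill + bender + borer: floor space 9 + 12 + 5 = 26 ≤ 27, output 9 + 16 + 10 = 35.
Best is mill, bender, and borer with total output 35.

35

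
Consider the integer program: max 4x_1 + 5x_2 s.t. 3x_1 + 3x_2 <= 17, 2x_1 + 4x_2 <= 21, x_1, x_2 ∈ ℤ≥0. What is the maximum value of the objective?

25

Relaxing integrality, the LP optimum is 27.50 at (x_1,x_2) = (0.833, 4.83), which is not an integer point.
(x_1,x_2)=(0,5): 3·0+3·5=15≤17, 2·0+4·5=20≤21, objective 25.
(x_1,x_2)=(1,4): 3·1+3·4=15≤17, 2·1+4·4=18≤21, objective 24.
(x_1,x_2)=(0,4): 3·0+3·4=12≤17, 2·0+4·4=16≤21, objective 20.
No feasible integer point exceeds 25.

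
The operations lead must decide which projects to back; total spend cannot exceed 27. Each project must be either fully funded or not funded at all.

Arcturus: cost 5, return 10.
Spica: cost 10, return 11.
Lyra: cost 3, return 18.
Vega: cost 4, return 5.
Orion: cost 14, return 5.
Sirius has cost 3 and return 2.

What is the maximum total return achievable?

46

Arcturus + Spica + Lyra + Sirius: cost 5 + 10 + 3 + 3 = 21 ≤ 27, return 10 + 11 + 18 + 2 = 41.
Arcturus + Spica + Lyra + Vega: cost 5 + 10 + 3 + 4 = 22 ≤ 27, return 10 + 11 + 18 + 5 = 44.
Arcturus + Spica + Lyra + Vega + Sirius: cost 5 + 10 + 3 + 4 + 3 = 25 ≤ 27, return 10 + 11 + 18 + 5 + 2 = 46.
Best is Arcturus, Spica, Lyra, Vega, and Sirius with total return 46.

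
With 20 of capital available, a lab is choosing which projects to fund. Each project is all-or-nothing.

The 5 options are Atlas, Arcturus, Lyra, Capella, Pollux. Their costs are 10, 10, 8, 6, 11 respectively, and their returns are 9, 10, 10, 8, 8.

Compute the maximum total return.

20

Allowing fractional choices, the relaxed optimum would be about 24.0, but projects are indivisible.
Atlas + Lyra: cost 10 + 8 = 18 ≤ 20, return 9 + 10 = 19.
Arcturus + Lyra: cost 10 + 8 = 18 ≤ 20, return 10 + 10 = 20.
Atlas + Arcturus: cost 10 + 10 = 20 ≤ 20, return 9 + 10 = 19.
Best is Arcturus and Lyra with total return 20.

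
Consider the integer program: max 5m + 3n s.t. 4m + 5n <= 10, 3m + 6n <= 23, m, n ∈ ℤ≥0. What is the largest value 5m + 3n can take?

Relaxing integrality, the LP optimum is 12.50 at (m,n) = (2.5, 0), which is not an integer point.
(m,n)=(2,0): 4·2+5·0=8≤10, 3·2+6·0=6≤23, objective 10.
(m,n)=(1,1): 4·1+5·1=9≤10, 3·1+6·1=9≤23, objective 8.
(m,n)=(1,0): 4·1+5·0=4≤10, 3·1+6·0=3≤23, objective 5.
The best lattice point is (2,0), giving 10.

10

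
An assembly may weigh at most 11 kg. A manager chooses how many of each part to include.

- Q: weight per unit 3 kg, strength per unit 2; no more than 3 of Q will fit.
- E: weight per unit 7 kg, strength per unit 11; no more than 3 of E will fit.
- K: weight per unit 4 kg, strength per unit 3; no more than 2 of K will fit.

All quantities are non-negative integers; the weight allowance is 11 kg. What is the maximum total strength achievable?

1×Q and 1×E: weight 10 ≤ 11, strength 1·2 + 1·11 = 13.
1×E and 1×K: weight 11 ≤ 11, strength 1·11 + 1·3 = 14.
Best is 14.

14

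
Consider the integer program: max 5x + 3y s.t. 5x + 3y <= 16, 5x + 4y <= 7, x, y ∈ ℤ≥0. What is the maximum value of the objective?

5

The continuous relaxation peaks at (1.4, 0) with value 7.00; rounding to a feasible lattice point costs some objective.
(x,y)=(1,0): 5·1+3·0=5≤16, 5·1+4·0=5≤7, objective 5.
(x,y)=(0,1): 5·0+3·1=3≤16, 5·0+4·1=4≤7, objective 3.
(x,y)=(0,0): 5·0+3·0=0≤16, 5·0+4·0=0≤7, objective 0.
No feasible integer point exceeds 5.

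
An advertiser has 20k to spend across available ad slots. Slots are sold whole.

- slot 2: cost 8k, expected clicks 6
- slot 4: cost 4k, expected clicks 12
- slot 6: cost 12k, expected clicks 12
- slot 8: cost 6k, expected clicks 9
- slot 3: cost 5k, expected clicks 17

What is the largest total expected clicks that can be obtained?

38

Take slot 4, slot 8, and slot 3: cost 4 + 6 + 5 = 15 ≤ 20, expected clicks 12 + 9 + 17 = 38.
No other feasible combination does better.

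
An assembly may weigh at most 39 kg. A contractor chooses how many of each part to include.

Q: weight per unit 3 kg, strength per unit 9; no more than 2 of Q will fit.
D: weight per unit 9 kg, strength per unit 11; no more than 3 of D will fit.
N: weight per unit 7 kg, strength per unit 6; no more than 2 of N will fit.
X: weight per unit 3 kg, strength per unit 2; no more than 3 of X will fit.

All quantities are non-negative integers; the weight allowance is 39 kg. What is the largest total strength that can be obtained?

Q has the best ratio (9/3); taking only Q gives at most 2×9 = 18 (stopped by the supply cap of 2).
Mixing does better — 2×Q, 3×D, and 2×X: weight 39 ≤ 39, strength 2·9 + 3·11 + 2·2 = 55.

55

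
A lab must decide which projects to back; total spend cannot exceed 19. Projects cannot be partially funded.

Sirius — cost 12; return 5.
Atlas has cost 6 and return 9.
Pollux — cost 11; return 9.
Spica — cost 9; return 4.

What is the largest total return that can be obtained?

Treat it as a binary knapsack problem.
Allowing fractional choices, the relaxed optimum would be about 18.9, but projects are indivisible.
Atlas + Spica: cost 6 + 9 = 15 ≤ 19, return 9 + 4 = 13.
Atlas + Pollux: cost 6 + 11 = 17 ≤ 19, return 9 + 9 = 18.
Sirius + Atlas: cost 12 + 6 = 18 ≤ 19, return 5 + 9 = 14.
Best is Atlas and Pollux with total return 18.

18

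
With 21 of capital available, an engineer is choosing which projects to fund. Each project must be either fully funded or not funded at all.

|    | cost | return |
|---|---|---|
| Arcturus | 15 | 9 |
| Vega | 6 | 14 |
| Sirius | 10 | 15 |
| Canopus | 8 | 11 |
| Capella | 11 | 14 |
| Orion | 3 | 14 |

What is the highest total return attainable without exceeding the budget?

43

Take Vega, Sirius, and Orion: cost 6 + 10 + 3 = 19 ≤ 21, return 14 + 15 + 14 = 43.
No other feasible combination does better.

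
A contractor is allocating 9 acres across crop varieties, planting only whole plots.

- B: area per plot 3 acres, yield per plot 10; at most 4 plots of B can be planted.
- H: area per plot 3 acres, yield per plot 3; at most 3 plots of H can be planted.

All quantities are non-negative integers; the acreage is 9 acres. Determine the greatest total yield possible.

30

B has the best ratio (10/3); taking only B gives at most 3×10 = 30 (stopped by the area limit).
Optimal: 3×B: area 9 ≤ 9, yield 3·10 = 30.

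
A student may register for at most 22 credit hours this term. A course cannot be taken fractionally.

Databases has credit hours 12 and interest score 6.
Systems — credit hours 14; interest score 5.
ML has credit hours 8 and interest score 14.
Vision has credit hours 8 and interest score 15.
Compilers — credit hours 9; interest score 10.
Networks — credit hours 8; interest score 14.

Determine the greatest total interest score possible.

Vision + Networks: credit hours 8 + 8 = 16 ≤ 22, interest score 15 + 14 = 29.
ML + Vision: credit hours 8 + 8 = 16 ≤ 22, interest score 14 + 15 = 29.
The maximum interest score is 29; one optimal choice is ML and Vision.

29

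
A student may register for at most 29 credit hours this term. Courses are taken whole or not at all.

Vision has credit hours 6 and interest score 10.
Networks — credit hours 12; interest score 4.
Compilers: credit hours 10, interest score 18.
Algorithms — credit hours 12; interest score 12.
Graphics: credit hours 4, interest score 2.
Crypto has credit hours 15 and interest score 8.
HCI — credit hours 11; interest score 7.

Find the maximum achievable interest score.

40

This is a 0-1 knapsack instance.
Allowing fractional choices, the relaxed optimum would be about 40.6, but courses are indivisible.
Compilers + Algorithms + Graphics: credit hours 10 + 12 + 4 = 26 ≤ 29, interest score 18 + 12 + 2 = 32.
Vision + Compilers + Algorithms: credit hours 6 + 10 + 12 = 28 ≤ 29, interest score 10 + 18 + 12 = 40.
Vision + Compilers + HCI: credit hours 6 + 10 + 11 = 27 ≤ 29, interest score 10 + 18 + 7 = 35.
Best is Vision, Compilers, and Algorithms with total interest score 40.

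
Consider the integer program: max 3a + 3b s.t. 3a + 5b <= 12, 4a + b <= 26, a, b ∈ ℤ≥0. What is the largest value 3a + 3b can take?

12

(a,b)=(4,0): 3·4+5·0=12≤12, 4·4+1·0=16≤26, objective 12.
(a,b)=(3,0): 3·3+5·0=9≤12, 4·3+1·0=12≤26, objective 9.
The best lattice point is (4,0), giving 12.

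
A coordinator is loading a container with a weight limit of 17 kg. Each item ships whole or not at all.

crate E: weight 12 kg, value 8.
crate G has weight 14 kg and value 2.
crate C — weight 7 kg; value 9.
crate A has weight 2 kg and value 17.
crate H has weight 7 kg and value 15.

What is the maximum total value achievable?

41

Take crate C, crate A, and crate H: weight 7 + 2 + 7 = 16 ≤ 17, value 9 + 17 + 15 = 41.
No other feasible combination does better.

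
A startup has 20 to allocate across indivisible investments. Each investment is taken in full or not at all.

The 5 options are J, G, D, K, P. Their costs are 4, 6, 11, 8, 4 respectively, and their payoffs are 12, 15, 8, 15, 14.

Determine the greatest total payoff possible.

44

Allowing fractional choices, the relaxed optimum would be about 52.2, but investments are indivisible.
J + G + K: cost 4 + 6 + 8 = 18 ≤ 20, payoff 12 + 15 + 15 = 42.
J + G + P: cost 4 + 6 + 4 = 14 ≤ 20, payoff 12 + 15 + 14 = 41.
G + K + P: cost 6 + 8 + 4 = 18 ≤ 20, payoff 15 + 15 + 14 = 44.
Best is G, K, and P with total payoff 44.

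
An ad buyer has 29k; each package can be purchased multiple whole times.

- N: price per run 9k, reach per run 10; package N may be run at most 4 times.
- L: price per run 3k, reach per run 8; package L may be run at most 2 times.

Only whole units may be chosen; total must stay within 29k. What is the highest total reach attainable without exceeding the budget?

L has the best ratio (8/3); taking only L gives at most 2×8 = 16 (stopped by the supply cap of 2).
Mixing does better — 2×N and 2×L: price 24 ≤ 29, reach 2·10 + 2·8 = 36.

36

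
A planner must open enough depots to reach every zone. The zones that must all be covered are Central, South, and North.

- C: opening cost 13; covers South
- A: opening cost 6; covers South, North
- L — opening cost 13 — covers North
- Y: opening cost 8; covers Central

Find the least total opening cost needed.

14

Choose A and Y: together they cover Central, South, North — every zone.
Total opening cost: 6 + 8 = 14.
No cover costs less than 14.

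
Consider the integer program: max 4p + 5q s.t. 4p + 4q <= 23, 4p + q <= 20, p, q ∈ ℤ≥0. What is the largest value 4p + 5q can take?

Relaxing integrality, the LP optimum is 28.75 at (p,q) = (0, 5.75), which is not an integer point.
(p,q)=(0,5): 4·0+4·5=20≤23, 4·0+1·5=5≤20, objective 25.
(p,q)=(1,4): 4·1+4·4=20≤23, 4·1+1·4=8≤20, objective 24.
The best lattice point is (0,5), giving 25.

25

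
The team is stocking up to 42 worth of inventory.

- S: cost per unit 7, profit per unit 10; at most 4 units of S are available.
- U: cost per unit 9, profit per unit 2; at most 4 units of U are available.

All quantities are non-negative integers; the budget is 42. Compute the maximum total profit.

42

Take 4×S and 1×U: cost 37 ≤ 42, profit 4·10 + 1·2 = 42.
S has the best ratio (10/7) and is taken to its limit of 4; remaining capacity is filled optimally with the others.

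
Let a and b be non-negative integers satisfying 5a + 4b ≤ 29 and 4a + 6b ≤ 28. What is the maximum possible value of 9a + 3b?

The continuous relaxation peaks at (5.8, 0) with value 52.20; rounding to a feasible lattice point costs some objective.
(a,b)=(5,1): 5·5+4·1=29≤29, 4·5+6·1=26≤28, objective 48.
(a,b)=(5,0): 5·5+4·0=25≤29, 4·5+6·0=20≤28, objective 45.
(a,b)=(4,2): 5·4+4·2=28≤29, 4·4+6·2=28≤28, objective 42.
The best lattice point is (5,1), giving 48.

48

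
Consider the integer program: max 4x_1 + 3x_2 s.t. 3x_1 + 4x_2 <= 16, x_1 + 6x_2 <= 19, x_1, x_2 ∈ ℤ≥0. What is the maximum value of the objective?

The continuous relaxation peaks at (5.33, 0) with value 21.33; rounding to a feasible lattice point costs some objective.
(x_1,x_2)=(5,0): 3·5+4·0=15≤16, 1·5+6·0=5≤19, objective 20.
(x_1,x_2)=(4,1): 3·4+4·1=16≤16, 1·4+6·1=10≤19, objective 19.
(x_1,x_2)=(4,0): 3·4+4·0=12≤16, 1·4+6·0=4≤19, objective 16.
No feasible integer point exceeds 20.

20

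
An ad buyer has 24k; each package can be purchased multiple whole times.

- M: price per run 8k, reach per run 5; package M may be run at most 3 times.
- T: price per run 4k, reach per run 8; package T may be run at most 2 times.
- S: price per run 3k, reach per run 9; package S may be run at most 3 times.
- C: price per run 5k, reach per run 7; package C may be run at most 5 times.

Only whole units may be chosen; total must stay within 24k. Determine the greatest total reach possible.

This is a bounded integer knapsack.
Take 2×T, 3×S, and 1×C: price 22 ≤ 24, reach 2·8 + 3·9 + 1·7 = 50.
S has the best ratio (9/3) and is taken to its limit of 3; remaining capacity is filled optimally with the others.

50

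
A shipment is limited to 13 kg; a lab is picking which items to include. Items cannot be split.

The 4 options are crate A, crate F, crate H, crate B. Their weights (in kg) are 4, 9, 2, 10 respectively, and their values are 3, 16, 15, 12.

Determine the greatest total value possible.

crate A + crate F: weight 4 + 9 = 13 ≤ 13, value 3 + 16 = 19.
crate F + crate H: weight 9 + 2 = 11 ≤ 13, value 16 + 15 = 31.
crate H + crate B: weight 2 + 10 = 12 ≤ 13, value 15 + 12 = 27.
Best is crate F and crate H with total value 31.

31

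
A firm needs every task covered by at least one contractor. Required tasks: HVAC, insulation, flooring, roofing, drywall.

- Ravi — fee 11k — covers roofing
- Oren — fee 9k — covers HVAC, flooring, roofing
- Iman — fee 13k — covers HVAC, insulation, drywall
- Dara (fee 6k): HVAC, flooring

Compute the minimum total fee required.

Choose Oren and Iman: together they cover HVAC, insulation, flooring, roofing, drywall — every task.
Total fee: 9 + 13 = 22.
No cover costs less than 22.

22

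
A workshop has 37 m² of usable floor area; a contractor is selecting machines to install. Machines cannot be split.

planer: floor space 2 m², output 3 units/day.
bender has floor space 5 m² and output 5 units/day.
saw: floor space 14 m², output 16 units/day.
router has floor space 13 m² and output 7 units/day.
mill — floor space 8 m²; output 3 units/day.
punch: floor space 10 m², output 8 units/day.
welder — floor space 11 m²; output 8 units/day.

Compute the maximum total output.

Allowing fractional choices, the relaxed optimum would be about 36.4, but machines are indivisible.
planer + bender + saw + welder: floor space 2 + 5 + 14 + 11 = 32 ≤ 37, output 3 + 5 + 16 + 8 = 32.
planer + saw + punch + welder: floor space 2 + 14 + 10 + 11 = 37 ≤ 37, output 3 + 16 + 8 + 8 = 35.
planer + bender + saw + punch: floor space 2 + 5 + 14 + 10 = 31 ≤ 37, output 3 + 5 + 16 + 8 = 32.
Best is planer, saw, punch, and welder with total output 35.

35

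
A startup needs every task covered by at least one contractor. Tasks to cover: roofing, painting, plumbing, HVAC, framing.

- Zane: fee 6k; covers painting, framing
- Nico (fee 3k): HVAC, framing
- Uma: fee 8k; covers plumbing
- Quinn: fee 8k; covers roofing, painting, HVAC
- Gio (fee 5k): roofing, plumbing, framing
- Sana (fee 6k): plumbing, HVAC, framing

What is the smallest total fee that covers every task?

13

The greedy cost-per-new-task heuristic would pick Nico, Gio, and Zane for 14, but a cheaper cover exists.
Choose Quinn and Gio: together they cover roofing, painting, plumbing, HVAC, framing — every task.
Total fee: 8 + 5 = 13.
No cover costs less than 13.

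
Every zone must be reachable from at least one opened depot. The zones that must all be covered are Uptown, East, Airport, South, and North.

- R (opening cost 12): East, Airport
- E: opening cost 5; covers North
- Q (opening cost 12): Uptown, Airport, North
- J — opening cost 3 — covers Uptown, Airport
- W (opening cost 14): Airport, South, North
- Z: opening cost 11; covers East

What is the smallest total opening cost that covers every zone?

28

This is an integer covering problem.
The greedy cost-per-new-zone heuristic would pick J, E, Z, and W for 33, but a cheaper cover exists.
Choose J, W, and Z: together they cover Uptown, East, Airport, South, North — every zone.
Total opening cost: 3 + 14 + 11 = 28.
No cover costs less than 28.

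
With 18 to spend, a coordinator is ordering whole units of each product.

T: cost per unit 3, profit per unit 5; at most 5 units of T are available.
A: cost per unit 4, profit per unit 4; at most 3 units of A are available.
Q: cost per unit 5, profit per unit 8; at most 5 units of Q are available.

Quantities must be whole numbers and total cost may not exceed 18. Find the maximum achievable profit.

29

Take 1×T and 3×Q: cost 18 ≤ 18, profit 1·5 + 3·8 = 29.
No other integer combination yields more.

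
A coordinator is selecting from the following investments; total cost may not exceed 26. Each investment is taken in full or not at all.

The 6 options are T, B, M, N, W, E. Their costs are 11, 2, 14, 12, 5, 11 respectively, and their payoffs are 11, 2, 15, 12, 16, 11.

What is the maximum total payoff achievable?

This is an integer program with binary decision variables.
Take B, M, and W: cost 2 + 14 + 5 = 21 ≤ 26, payoff 2 + 15 + 16 = 33.
No other feasible combination does better.

33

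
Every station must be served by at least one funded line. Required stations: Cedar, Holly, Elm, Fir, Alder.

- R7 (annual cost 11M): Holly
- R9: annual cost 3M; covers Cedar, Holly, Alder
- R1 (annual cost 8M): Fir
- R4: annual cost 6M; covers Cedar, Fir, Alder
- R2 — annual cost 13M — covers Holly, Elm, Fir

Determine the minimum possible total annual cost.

16

Choose R9 and R2: together they cover Cedar, Holly, Elm, Fir, Alder — every station.
Total annual cost: 3 + 13 = 16.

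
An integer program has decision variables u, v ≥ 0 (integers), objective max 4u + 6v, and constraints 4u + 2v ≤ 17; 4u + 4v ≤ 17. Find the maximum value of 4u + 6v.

(u,v)=(0,4) is feasible, giving 24.
(u,v)=(1,3) is feasible, giving 22.
No feasible integer point exceeds 24.

24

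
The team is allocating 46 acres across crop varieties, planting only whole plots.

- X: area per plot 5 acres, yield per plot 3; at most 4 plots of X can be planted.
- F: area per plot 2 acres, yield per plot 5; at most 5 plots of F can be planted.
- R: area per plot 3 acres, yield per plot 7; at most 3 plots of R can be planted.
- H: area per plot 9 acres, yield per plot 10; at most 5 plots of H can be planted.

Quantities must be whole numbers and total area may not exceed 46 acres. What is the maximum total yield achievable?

This is a bounded integer knapsack.
F has the best ratio (5/2); taking only F gives at most 5×5 = 25 (stopped by the supply cap of 5).
Mixing does better — 5×F, 3×R, and 3×H: area 46 ≤ 46, yield 5·5 + 3·7 + 3·10 = 76.

76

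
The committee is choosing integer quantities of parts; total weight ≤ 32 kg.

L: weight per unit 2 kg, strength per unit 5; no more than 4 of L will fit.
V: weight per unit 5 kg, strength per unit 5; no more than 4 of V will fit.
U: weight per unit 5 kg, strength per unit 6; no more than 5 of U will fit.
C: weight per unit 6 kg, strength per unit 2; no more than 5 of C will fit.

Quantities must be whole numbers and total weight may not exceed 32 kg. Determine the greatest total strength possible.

45

L has the best ratio (5/2); taking only L gives at most 4×5 = 20 (stopped by the supply cap of 4).
Mixing does better — 3×L and 5×U: weight 31 ≤ 32, strength 3·5 + 5·6 = 45.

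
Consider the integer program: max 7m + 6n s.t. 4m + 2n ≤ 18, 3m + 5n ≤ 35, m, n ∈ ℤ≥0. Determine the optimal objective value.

Relaxing integrality, the LP optimum is 46.86 at (m,n) = (1.43, 6.14), which is not an integer point.
(m,n)=(2,5): 4·2+2·5=18≤18, 3·2+5·5=31≤35, objective 44.
(m,n)=(1,6): 4·1+2·6=16≤18, 3·1+5·6=33≤35, objective 43.
(m,n)=(0,7): 4·0+2·7=14≤18, 3·0+5·7=35≤35, objective 42.
The best lattice point is (2,5), giving 44.

44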